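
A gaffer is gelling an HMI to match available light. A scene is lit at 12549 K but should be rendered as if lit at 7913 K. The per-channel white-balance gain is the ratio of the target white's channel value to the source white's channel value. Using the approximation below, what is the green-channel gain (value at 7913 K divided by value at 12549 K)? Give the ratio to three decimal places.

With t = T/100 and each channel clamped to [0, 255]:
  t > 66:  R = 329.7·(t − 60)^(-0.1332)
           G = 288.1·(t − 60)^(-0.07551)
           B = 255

At 12549 K (t = 125.49):
  G = 288.1·(125.49 − 60)^(-0.07551) = 288.1·65.49^(-0.07551) = 288.1·0.72922 = 210.089.
At 7913 K (t = 79.13):
  G = 288.1·(79.13 − 60)^(-0.07551) = 288.1·19.13^(-0.07551) = 288.1·0.80024 = 230.548.
Gain = 230.548 / 210.089 = 1.0974 → 1.097.

1.097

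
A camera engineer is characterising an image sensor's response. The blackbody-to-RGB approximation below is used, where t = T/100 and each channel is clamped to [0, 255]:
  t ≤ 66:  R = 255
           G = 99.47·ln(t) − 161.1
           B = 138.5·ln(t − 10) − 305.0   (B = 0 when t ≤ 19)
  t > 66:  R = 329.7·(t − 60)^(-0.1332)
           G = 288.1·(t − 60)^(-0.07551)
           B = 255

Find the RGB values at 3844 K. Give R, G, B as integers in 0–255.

R=255, G=202, B=159

t = 3844/100 = 38.44; the t ≤ 66 branch applies.
R = 255 by definition for t ≤ 66.
G = 99.47·ln 38.44 − 161.1 = 99.47·3.6491 − 161.1 = 201.876.
B = 138.5·ln(38.44 − 10) − 305.0 = 138.5·ln 28.44 − 305.0 = 138.5·3.3478 − 305.0 = 158.670.
Rounded: (255, 202, 159).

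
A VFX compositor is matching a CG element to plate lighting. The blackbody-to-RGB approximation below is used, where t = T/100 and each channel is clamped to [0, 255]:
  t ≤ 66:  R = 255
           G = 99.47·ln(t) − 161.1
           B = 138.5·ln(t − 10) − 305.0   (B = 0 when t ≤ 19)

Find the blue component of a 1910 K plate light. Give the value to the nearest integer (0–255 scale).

t = 1910/100 = 19.1; the t ≤ 66 branch applies.
B = 138.5·ln(19.1 − 10) − 305.0 = 138.5·ln 9.1 − 305.0 = 138.5·2.2083 − 305.0 = 0.846.
Rounded: 1.

1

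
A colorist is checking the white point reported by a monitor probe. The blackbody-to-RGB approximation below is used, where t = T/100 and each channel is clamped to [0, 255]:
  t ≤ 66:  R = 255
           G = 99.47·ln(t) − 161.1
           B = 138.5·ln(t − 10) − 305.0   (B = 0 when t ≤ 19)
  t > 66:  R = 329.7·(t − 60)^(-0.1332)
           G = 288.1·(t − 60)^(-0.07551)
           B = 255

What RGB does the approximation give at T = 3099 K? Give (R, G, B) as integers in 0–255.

(255, 180, 117)

t = 3099/100 = 30.99; the t ≤ 66 branch applies.
R = 255 by definition for t ≤ 66.
G = 99.47·ln 30.99 − 161.1 = 99.47·3.4337 − 161.1 = 180.447.
B = 138.5·ln(30.99 − 10) − 305.0 = 138.5·ln 20.99 − 305.0 = 138.5·3.0440 − 305.0 = 116.600.
Rounded: (255, 180, 117).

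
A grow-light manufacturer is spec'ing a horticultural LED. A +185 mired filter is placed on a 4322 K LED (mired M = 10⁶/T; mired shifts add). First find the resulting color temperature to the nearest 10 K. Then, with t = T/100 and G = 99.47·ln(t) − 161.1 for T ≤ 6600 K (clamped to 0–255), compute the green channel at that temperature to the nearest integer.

155

M_in = 10⁶/4322 = 231.37; M_out = 231.37 + (+185) = 416.37.
T_out = 10⁶/416.37 = 2401.7 K → 2400 K; t = 24.
G = 99.47·ln 24 − 161.1 = 99.47·3.1781 − 161.1 = 155.021.
Rounded: 155.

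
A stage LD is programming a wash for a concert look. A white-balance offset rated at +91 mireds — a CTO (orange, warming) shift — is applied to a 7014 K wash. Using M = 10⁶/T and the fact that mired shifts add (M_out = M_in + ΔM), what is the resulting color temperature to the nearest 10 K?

4280 K

M_in = 10⁶/7014 = 142.57 mireds.
M_out = 142.57 + (+91) = 233.57 mireds.
T_out = 10⁶/233.57 = 4281.3 K → 4280 K.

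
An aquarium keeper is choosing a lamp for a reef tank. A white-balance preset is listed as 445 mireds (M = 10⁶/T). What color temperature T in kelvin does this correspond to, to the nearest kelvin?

T = 10⁶ / 445 = 2247.19 K → 2247 K.

2247 K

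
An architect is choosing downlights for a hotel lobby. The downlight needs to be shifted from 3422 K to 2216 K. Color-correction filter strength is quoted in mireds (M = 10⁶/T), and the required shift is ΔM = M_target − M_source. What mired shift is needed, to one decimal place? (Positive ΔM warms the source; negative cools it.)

M_source = 10⁶/3422 = 292.227; M_target = 10⁶/2216 = 451.264.
ΔM = 451.264 − 292.227 = 159.037 → +159.0 mireds, a warming shift.

+159.0 mireds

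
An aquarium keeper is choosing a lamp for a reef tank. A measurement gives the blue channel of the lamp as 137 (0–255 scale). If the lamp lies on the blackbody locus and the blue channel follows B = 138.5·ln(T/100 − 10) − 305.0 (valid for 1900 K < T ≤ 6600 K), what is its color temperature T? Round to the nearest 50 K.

3450 K

ln(t − 10) = (137 + 305.0) / 138.5 = 3.1913.
t − 10 = e^3.1913 = 24.321, so t = 34.321.
T = 100·t = 3432 K → 3450 K to the nearest 50 K.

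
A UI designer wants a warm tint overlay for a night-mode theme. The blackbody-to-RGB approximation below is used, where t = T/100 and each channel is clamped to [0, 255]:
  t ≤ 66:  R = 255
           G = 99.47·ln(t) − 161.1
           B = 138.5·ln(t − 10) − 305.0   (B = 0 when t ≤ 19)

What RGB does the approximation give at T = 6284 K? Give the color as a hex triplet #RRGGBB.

#FFFBF4

t = 6284/100 = 62.84; the t ≤ 66 branch applies.
R = 255 by definition for t ≤ 66.
G = 99.47·ln 62.84 − 161.1 = 99.47·4.1406 − 161.1 = 250.765.
B = 138.5·ln(62.84 − 10) − 305.0 = 138.5·ln 52.84 − 305.0 = 138.5·3.9673 − 305.0 = 244.467.
Rounded: (255, 251, 244).
In hex: #FFFBF4.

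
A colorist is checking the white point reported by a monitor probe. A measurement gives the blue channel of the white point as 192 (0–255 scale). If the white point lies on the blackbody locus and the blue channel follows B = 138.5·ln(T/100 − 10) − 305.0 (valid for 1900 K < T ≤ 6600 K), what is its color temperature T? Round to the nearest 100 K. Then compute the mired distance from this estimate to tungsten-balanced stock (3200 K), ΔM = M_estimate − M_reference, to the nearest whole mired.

ln(t − 10) = (192 + 305.0) / 138.5 = 3.5884.
t − 10 = e^3.5884 = 36.178, so t = 46.178.
T = 100·t = 4618 K → 4600 K to the nearest 100 K.
M_estimate = 10⁶/4600 = 217.39; M_reference = 10⁶/3200 = 312.50.
ΔM = 217.39 − 312.50 = -95.11 → -95 mireds.

-95 mireds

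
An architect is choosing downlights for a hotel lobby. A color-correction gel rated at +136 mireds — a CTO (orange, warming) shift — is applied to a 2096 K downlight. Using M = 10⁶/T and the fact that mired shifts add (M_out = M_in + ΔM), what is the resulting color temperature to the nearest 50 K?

M_in = 10⁶/2096 = 477.10 mireds.
M_out = 477.10 + (+136) = 613.10 mireds.
T_out = 10⁶/613.10 = 1631.1 K → 1650 K.

1650 K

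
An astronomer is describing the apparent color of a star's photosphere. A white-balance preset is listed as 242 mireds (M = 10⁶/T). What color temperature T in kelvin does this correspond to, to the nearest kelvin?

T = 10⁶ / 242 = 4132.23 K → 4132 K.

4132 K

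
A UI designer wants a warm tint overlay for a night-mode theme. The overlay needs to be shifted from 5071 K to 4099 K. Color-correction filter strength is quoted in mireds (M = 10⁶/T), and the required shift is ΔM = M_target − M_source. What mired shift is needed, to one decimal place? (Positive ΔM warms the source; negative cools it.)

+46.8 mireds

M_source = 10⁶/5071 = 197.200; M_target = 10⁶/4099 = 243.962.
ΔM = 243.962 − 197.200 = 46.762 → +46.8 mireds, a warming shift.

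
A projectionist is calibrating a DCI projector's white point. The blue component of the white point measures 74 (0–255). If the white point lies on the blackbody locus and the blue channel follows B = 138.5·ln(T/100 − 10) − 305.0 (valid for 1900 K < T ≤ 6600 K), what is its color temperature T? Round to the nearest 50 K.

2550 K

ln(t − 10) = (74 + 305.0) / 138.5 = 2.7365.
t − 10 = e^2.7365 = 15.432, so t = 25.432.
T = 100·t = 2543 K → 2550 K to the nearest 50 K.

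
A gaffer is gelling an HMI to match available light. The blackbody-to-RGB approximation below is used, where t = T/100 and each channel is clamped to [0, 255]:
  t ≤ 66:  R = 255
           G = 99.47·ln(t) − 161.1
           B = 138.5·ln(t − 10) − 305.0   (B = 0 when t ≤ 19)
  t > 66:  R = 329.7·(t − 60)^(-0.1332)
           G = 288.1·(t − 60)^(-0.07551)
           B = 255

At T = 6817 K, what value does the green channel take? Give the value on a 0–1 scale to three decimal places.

t = 6817/100 = 68.17; the t > 66 branch applies.
G = 288.1·(68.17 − 60)^(-0.07551) = 288.1·8.17^(-0.07551) = 288.1·0.85333 = 245.845.
On a 0–1 scale: 245.845/255 = 0.9641 → 0.964.

0.964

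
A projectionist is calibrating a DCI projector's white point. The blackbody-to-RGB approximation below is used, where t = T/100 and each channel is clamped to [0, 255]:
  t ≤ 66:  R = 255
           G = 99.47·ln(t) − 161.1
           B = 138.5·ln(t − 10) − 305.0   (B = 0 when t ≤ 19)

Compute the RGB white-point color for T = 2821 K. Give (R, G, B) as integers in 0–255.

(255, 171, 97)

t = 2821/100 = 28.21; the t ≤ 66 branch applies.
R = 255 by definition for t ≤ 66.
G = 99.47·ln 28.21 − 161.1 = 99.47·3.3397 − 161.1 = 171.098.
B = 138.5·ln(28.21 − 10) − 305.0 = 138.5·ln 18.21 − 305.0 = 138.5·2.9020 − 305.0 = 96.923.
Rounded: (255, 171, 97).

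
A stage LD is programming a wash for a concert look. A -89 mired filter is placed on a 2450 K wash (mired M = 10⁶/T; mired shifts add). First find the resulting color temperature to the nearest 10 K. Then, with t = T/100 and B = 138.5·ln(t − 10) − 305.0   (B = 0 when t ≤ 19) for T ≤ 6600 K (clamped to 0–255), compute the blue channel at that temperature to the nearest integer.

M_in = 10⁶/2450 = 408.16; M_out = 408.16 + (-89) = 319.16.
T_out = 10⁶/319.16 = 3133.2 K → 3130 K; t = 31.3.
B = 138.5·ln(31.3 − 10) − 305.0 = 138.5·ln 21.3 − 305.0 = 138.5·3.0587 − 305.0 = 118.631.
Rounded: 119.

119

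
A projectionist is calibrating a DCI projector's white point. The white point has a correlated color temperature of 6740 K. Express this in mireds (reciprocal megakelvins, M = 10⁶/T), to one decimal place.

148.4 mireds

M = 10⁶ / 6740 = 148.368 → 148.4 mireds.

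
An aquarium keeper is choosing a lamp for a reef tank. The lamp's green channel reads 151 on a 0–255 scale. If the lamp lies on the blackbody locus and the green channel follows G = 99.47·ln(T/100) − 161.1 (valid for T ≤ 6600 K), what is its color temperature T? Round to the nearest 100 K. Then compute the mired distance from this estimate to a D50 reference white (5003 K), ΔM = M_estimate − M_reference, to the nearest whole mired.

+235 mireds

ln t = (151 + 161.1) / 99.47 = 3.1376.
t = e^3.1376 = 23.049.
T = 100·t = 2305 K → 2300 K to the nearest 100 K.
M_estimate = 10⁶/2300 = 434.78; M_reference = 10⁶/5003 = 199.88.
ΔM = 434.78 − 199.88 = 234.90 → +235 mireds.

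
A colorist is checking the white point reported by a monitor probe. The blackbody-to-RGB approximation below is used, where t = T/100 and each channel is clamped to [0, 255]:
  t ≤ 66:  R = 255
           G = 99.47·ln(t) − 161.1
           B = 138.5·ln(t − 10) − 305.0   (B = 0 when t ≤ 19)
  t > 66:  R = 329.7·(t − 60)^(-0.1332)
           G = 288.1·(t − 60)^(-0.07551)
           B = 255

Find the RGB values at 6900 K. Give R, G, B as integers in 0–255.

R=246, G=244, B=255

t = 6900/100 = 69; the t > 66 branch applies.
R = 329.7·(69 − 60)^(-0.1332) = 329.7·9^(-0.1332) = 329.7·0.74627 = 246.045.
G = 288.1·(69 − 60)^(-0.07551) = 288.1·9^(-0.07551) = 288.1·0.84712 = 244.055.
B = 255 by definition for t > 66.
Rounded: (246, 244, 255).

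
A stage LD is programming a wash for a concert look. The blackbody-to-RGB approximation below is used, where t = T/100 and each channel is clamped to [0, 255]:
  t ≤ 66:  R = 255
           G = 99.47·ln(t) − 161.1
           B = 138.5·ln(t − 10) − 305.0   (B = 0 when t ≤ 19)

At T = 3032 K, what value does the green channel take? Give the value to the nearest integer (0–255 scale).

178

t = 3032/100 = 30.32; the t ≤ 66 branch applies.
G = 99.47·ln 30.32 − 161.1 = 99.47·3.4118 − 161.1 = 178.272.
Rounded: 178.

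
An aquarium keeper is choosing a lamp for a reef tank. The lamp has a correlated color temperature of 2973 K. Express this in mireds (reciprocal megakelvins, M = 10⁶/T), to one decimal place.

336.4 mireds

M = 10⁶ / 2973 = 336.361 → 336.4 mireds.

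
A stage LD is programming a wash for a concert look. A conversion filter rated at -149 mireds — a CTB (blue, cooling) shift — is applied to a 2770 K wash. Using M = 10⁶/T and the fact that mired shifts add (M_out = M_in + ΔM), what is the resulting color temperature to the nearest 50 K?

M_in = 10⁶/2770 = 361.01 mireds.
M_out = 361.01 + (-149) = 212.01 mireds.
T_out = 10⁶/212.01 = 4716.7 K → 4700 K.

4700 K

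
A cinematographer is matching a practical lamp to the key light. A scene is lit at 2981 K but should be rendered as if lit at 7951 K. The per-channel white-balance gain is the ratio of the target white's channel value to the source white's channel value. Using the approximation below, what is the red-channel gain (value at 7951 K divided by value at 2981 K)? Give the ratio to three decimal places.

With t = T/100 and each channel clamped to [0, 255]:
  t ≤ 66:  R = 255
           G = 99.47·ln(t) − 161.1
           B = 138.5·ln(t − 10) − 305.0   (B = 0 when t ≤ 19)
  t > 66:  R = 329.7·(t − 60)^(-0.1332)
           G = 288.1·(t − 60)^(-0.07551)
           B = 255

0.870

At 2981 K (t = 29.81):
  R = 255 by definition for t ≤ 66.
At 7951 K (t = 79.51):
  R = 329.7·(79.51 − 60)^(-0.1332) = 329.7·19.51^(-0.1332) = 329.7·0.67319 = 221.951.
Gain = 221.951 / 255.000 = 0.8704 → 0.870.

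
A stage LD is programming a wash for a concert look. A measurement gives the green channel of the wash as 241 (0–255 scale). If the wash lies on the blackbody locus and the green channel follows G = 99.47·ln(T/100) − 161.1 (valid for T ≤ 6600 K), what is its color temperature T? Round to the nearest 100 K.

ln t = (241 + 161.1) / 99.47 = 4.0424.
t = e^4.0424 = 56.964.
T = 100·t = 5696 K → 5700 K to the nearest 100 K.

5700 K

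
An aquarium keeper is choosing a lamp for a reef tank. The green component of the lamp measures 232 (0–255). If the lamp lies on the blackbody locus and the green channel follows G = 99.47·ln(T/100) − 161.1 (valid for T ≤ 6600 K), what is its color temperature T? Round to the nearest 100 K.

ln t = (232 + 161.1) / 99.47 = 3.9519.
t = e^3.9519 = 52.036.
T = 100·t = 5204 K → 5200 K to the nearest 100 K.

5200 K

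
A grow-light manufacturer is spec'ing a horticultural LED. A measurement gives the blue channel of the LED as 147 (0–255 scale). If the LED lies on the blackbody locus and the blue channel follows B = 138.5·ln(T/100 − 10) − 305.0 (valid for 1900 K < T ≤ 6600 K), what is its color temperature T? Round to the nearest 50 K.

ln(t − 10) = (147 + 305.0) / 138.5 = 3.2635.
t − 10 = e^3.2635 = 26.142, so t = 36.142.
T = 100·t = 3614 K → 3600 K to the nearest 50 K.

3600 K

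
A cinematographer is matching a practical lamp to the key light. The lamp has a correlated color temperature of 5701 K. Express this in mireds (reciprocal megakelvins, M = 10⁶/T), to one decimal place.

M = 10⁶ / 5701 = 175.408 → 175.4 mireds.

175.4 mireds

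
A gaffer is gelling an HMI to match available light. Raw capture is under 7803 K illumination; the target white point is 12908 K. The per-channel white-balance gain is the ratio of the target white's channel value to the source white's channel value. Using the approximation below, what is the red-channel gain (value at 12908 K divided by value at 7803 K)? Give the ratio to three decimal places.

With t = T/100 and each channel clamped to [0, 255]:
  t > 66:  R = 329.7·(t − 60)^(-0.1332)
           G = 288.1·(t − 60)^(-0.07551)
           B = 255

0.836

At 7803 K (t = 78.03):
  R = 329.7·(78.03 − 60)^(-0.1332) = 329.7·18.03^(-0.1332) = 329.7·0.68030 = 224.295.
At 12908 K (t = 129.08):
  R = 329.7·(129.08 − 60)^(-0.1332) = 329.7·69.08^(-0.1332) = 329.7·0.56885 = 187.550.
Gain = 187.550 / 224.295 = 0.8362 → 0.836.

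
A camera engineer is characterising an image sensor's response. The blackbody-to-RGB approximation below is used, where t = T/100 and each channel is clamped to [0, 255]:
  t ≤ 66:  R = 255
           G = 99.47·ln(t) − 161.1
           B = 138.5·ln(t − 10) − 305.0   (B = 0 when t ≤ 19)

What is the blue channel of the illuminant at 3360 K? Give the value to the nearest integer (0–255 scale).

t = 3360/100 = 33.6; the t ≤ 66 branch applies.
B = 138.5·ln(33.6 − 10) − 305.0 = 138.5·ln 23.6 − 305.0 = 138.5·3.1612 − 305.0 = 132.833.
Rounded: 133.

133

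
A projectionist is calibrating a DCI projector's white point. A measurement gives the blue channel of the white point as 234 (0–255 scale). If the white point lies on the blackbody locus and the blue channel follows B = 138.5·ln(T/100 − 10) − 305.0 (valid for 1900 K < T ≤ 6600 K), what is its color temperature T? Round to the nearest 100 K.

ln(t − 10) = (234 + 305.0) / 138.5 = 3.8917.
t − 10 = e^3.8917 = 48.994, so t = 58.994.
T = 100·t = 5899 K → 5900 K to the nearest 100 K.

5900 K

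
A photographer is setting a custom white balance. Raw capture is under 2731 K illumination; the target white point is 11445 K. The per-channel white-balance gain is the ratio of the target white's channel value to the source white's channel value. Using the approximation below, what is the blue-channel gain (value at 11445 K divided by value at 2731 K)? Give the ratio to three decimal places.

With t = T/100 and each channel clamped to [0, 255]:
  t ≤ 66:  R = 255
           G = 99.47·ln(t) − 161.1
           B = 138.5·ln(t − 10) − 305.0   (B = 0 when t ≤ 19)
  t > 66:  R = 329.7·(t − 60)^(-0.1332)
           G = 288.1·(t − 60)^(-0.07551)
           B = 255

At 2731 K (t = 27.31):
  B = 138.5·ln(27.31 − 10) − 305.0 = 138.5·ln 17.31 − 305.0 = 138.5·2.8513 − 305.0 = 89.903.
At 11445 K (t = 114.45):
  B = 255 by definition for t > 66.
Gain = 255.000 / 89.903 = 2.8364 → 2.836.

2.836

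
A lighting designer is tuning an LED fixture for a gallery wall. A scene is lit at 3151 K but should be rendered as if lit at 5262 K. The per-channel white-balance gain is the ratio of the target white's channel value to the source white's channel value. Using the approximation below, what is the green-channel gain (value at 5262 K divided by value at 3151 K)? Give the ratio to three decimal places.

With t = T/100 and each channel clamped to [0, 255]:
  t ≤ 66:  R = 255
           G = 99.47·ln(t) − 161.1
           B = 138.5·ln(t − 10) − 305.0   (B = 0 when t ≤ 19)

1.280

At 3151 K (t = 31.51):
  G = 99.47·ln 31.51 − 161.1 = 99.47·3.4503 − 161.1 = 182.102.
At 5262 K (t = 52.62):
  G = 99.47·ln 52.62 − 161.1 = 99.47·3.9631 − 161.1 = 233.109.
Gain = 233.109 / 182.102 = 1.2801 → 1.280.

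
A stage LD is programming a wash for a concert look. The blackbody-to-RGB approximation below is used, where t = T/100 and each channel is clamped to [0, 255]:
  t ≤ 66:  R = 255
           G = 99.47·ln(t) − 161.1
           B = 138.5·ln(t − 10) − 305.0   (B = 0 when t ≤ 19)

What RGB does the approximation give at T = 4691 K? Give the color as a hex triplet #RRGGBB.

#FFDEC3

t = 4691/100 = 46.91; the t ≤ 66 branch applies.
R = 255 by definition for t ≤ 66.
G = 99.47·ln 46.91 − 161.1 = 99.47·3.8482 − 161.1 = 221.684.
B = 138.5·ln(46.91 − 10) − 305.0 = 138.5·ln 36.91 − 305.0 = 138.5·3.6085 − 305.0 = 194.775.
Rounded: (255, 222, 195).
In hex: #FFDEC3.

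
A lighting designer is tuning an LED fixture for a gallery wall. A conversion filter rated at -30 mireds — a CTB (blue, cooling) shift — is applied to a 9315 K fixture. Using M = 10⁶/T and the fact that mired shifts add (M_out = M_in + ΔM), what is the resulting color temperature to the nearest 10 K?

12930 K

M_in = 10⁶/9315 = 107.35 mireds.
M_out = 107.35 + (-30) = 77.35 mireds.
T_out = 10⁶/77.35 = 12927.6 K → 12930 K.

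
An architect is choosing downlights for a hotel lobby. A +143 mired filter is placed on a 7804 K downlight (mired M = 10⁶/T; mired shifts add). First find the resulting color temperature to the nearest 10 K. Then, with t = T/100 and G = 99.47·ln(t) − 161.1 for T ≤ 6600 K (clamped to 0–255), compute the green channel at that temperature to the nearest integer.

M_in = 10⁶/7804 = 128.14; M_out = 128.14 + (+143) = 271.14.
T_out = 10⁶/271.14 = 3688.1 K → 3690 K; t = 36.9.
G = 99.47·ln 36.9 − 161.1 = 99.47·3.6082 − 161.1 = 197.809.
Rounded: 198.

198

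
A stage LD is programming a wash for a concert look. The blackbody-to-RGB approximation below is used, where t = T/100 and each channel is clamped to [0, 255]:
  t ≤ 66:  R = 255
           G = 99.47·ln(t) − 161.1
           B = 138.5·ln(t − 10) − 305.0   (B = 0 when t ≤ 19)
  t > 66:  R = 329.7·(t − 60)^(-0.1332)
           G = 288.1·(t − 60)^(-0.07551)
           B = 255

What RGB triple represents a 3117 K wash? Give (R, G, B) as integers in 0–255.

t = 3117/100 = 31.17; the t ≤ 66 branch applies.
R = 255 by definition for t ≤ 66.
G = 99.47·ln 31.17 − 161.1 = 99.47·3.4395 − 161.1 = 181.023.
B = 138.5·ln(31.17 − 10) − 305.0 = 138.5·ln 21.17 − 305.0 = 138.5·3.0526 − 305.0 = 117.783.
Rounded: (255, 181, 118).

(255, 181, 118)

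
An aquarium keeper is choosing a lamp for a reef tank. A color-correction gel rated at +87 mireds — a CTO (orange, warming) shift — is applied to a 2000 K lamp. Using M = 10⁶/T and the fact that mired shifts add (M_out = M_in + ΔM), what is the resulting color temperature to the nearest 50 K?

M_in = 10⁶/2000 = 500.00 mireds.
M_out = 500.00 + (+87) = 587.00 mireds.
T_out = 10⁶/587.00 = 1703.6 K → 1700 K.

1700 K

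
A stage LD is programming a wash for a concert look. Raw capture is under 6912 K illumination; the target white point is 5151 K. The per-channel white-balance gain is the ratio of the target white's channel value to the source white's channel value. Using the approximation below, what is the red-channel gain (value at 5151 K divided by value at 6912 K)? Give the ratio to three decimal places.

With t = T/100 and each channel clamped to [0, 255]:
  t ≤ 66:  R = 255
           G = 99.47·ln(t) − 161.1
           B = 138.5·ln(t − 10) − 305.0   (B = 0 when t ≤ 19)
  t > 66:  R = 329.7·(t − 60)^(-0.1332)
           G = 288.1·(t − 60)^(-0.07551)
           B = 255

At 6912 K (t = 69.12):
  R = 329.7·(69.12 − 60)^(-0.1332) = 329.7·9.12^(-0.1332) = 329.7·0.74495 = 245.611.
At 5151 K (t = 51.51):
  R = 255 by definition for t ≤ 66.
Gain = 255.000 / 245.611 = 1.0382 → 1.038.

1.038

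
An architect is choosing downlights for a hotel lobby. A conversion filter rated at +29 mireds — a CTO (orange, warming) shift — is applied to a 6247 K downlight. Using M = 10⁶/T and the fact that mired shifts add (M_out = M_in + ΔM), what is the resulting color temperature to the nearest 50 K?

M_in = 10⁶/6247 = 160.08 mireds.
M_out = 160.08 + (+29) = 189.08 mireds.
T_out = 10⁶/189.08 = 5288.9 K → 5300 K.

5300 K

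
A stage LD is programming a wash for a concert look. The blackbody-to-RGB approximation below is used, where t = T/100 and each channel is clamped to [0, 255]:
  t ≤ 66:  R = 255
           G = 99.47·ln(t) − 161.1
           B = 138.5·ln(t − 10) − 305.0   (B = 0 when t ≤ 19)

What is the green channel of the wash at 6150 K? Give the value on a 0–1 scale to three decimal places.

t = 6150/100 = 61.5; the t ≤ 66 branch applies.
G = 99.47·ln 61.5 − 161.1 = 99.47·4.1190 − 161.1 = 248.621.
On a 0–1 scale: 248.621/255 = 0.9750 → 0.975.

0.975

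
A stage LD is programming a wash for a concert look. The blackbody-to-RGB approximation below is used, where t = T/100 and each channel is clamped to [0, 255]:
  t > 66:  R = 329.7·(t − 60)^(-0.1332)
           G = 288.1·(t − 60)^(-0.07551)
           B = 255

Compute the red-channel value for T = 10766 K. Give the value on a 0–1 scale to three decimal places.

0.773

t = 10766/100 = 107.66; the t > 66 branch applies.
R = 329.7·(107.66 − 60)^(-0.1332) = 329.7·47.66^(-0.1332) = 329.7·0.59768 = 197.056.
On a 0–1 scale: 197.056/255 = 0.7728 → 0.773.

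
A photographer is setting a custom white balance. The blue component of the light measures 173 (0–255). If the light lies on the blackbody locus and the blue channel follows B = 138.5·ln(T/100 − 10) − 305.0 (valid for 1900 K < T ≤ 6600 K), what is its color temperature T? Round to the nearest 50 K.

4150 K

ln(t − 10) = (173 + 305.0) / 138.5 = 3.4513.
t − 10 = e^3.4513 = 31.540, so t = 41.540.
T = 100·t = 4154 K → 4150 K to the nearest 50 K.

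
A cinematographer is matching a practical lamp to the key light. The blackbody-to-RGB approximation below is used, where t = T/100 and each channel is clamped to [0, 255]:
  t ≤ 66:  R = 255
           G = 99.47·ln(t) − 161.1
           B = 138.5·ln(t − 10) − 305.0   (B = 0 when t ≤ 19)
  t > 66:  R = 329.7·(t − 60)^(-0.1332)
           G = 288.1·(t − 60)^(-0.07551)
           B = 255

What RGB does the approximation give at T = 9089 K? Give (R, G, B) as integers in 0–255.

(209, 222, 255)

t = 9089/100 = 90.89; the t > 66 branch applies.
R = 329.7·(90.89 − 60)^(-0.1332) = 329.7·30.89^(-0.1332) = 329.7·0.63322 = 208.773.
G = 288.1·(90.89 − 60)^(-0.07551) = 288.1·30.89^(-0.07551) = 288.1·0.77180 = 222.355.
B = 255 by definition for t > 66.
Rounded: (209, 222, 255).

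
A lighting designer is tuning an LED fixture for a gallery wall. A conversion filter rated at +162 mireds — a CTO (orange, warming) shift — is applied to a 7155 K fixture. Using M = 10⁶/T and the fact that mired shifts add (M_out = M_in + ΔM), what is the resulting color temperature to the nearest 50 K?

3300 K

M_in = 10⁶/7155 = 139.76 mireds.
M_out = 139.76 + (+162) = 301.76 mireds.
T_out = 10⁶/301.76 = 3313.9 K → 3300 K.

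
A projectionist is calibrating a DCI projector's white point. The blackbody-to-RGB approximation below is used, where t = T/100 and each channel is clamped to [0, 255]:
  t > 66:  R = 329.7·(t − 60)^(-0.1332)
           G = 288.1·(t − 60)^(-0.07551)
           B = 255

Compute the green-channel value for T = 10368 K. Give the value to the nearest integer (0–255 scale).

217

t = 10368/100 = 103.68; the t > 66 branch applies.
G = 288.1·(103.68 − 60)^(-0.07551) = 288.1·43.68^(-0.07551) = 288.1·0.75187 = 216.613.
Rounded: 217.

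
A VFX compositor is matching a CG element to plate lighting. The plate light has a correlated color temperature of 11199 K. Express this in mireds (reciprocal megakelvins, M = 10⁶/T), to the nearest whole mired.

M = 10⁶ / 11199 = 89.294 → 89 mireds.

89 mireds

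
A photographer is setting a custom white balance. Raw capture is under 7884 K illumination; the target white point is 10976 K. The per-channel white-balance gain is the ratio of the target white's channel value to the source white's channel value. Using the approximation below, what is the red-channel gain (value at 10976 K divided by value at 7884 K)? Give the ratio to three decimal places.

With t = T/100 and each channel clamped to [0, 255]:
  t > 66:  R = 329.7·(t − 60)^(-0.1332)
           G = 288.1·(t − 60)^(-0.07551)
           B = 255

At 7884 K (t = 78.84):
  R = 329.7·(78.84 − 60)^(-0.1332) = 329.7·18.84^(-0.1332) = 329.7·0.67633 = 222.986.
At 10976 K (t = 109.76):
  R = 329.7·(109.76 − 60)^(-0.1332) = 329.7·49.76^(-0.1332) = 329.7·0.59426 = 195.927.
Gain = 195.927 / 222.986 = 0.8787 → 0.879.

0.879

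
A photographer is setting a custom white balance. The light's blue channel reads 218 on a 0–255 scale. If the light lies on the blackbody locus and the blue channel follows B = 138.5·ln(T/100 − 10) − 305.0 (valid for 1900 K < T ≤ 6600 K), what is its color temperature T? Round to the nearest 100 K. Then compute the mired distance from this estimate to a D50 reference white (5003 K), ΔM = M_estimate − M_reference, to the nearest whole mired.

ln(t − 10) = (218 + 305.0) / 138.5 = 3.7762.
t − 10 = e^3.7762 = 43.649, so t = 53.649.
T = 100·t = 5365 K → 5400 K to the nearest 100 K.
M_estimate = 10⁶/5400 = 185.19; M_reference = 10⁶/5003 = 199.88.
ΔM = 185.19 − 199.88 = -14.69 → -15 mireds.

-15 mireds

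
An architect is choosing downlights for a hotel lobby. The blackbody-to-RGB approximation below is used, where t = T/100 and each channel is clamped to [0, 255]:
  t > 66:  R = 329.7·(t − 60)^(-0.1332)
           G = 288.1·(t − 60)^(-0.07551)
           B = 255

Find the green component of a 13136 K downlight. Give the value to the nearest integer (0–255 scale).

209

t = 13136/100 = 131.36; the t > 66 branch applies.
G = 288.1·(131.36 − 60)^(-0.07551) = 288.1·71.36^(-0.07551) = 288.1·0.72451 = 208.732.
Rounded: 209.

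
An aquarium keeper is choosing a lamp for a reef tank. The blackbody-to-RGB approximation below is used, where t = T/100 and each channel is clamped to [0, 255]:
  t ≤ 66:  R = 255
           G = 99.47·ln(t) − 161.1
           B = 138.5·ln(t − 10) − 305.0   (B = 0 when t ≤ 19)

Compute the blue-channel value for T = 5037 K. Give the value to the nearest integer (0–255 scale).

t = 5037/100 = 50.37; the t ≤ 66 branch applies.
B = 138.5·ln(50.37 − 10) − 305.0 = 138.5·ln 40.37 − 305.0 = 138.5·3.6981 − 305.0 = 207.185.
Rounded: 207.

207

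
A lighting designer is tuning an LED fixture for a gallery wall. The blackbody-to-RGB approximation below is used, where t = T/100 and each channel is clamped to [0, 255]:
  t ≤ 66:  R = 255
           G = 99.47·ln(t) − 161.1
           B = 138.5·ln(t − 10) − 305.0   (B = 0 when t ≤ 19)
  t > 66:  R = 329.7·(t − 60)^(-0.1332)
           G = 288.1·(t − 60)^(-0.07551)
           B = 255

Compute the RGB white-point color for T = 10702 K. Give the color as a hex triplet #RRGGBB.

t = 10702/100 = 107.02; the t > 66 branch applies.
R = 329.7·(107.02 − 60)^(-0.1332) = 329.7·47.02^(-0.1332) = 329.7·0.59876 = 197.411.
G = 288.1·(107.02 − 60)^(-0.07551) = 288.1·47.02^(-0.07551) = 288.1·0.74770 = 215.412.
B = 255 by definition for t > 66.
Rounded: (197, 215, 255).
In hex: #C5D7FF.

#C5D7FF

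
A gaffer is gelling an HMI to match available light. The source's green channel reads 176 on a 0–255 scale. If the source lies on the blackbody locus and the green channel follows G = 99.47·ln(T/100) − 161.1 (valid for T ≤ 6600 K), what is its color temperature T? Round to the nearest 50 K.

2950 K

ln t = (176 + 161.1) / 99.47 = 3.3890.
t = e^3.3890 = 29.635.
T = 100·t = 2964 K → 2950 K to the nearest 50 K.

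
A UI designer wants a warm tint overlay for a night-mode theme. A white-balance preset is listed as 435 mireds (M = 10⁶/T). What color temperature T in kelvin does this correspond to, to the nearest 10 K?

T = 10⁶ / 435 = 2298.85 K → 2300 K.

2300 K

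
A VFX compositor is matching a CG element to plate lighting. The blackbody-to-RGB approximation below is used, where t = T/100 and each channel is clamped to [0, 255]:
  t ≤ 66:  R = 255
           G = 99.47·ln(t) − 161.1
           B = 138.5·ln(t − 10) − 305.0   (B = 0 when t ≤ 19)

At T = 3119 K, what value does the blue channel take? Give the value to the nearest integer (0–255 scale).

t = 3119/100 = 31.19; the t ≤ 66 branch applies.
B = 138.5·ln(31.19 − 10) − 305.0 = 138.5·ln 21.19 − 305.0 = 138.5·3.0535 − 305.0 = 117.914.
Rounded: 118.

118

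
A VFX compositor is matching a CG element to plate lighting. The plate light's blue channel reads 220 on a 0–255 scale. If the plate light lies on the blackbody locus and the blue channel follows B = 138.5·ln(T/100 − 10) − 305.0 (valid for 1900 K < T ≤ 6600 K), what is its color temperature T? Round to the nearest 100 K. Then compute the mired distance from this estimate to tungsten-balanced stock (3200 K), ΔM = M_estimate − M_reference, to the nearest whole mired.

-127 mireds

ln(t − 10) = (220 + 305.0) / 138.5 = 3.7906.
t − 10 = e^3.7906 = 44.284, so t = 54.284.
T = 100·t = 5428 K → 5400 K to the nearest 100 K.
M_estimate = 10⁶/5400 = 185.19; M_reference = 10⁶/3200 = 312.50.
ΔM = 185.19 − 312.50 = -127.31 → -127 mireds.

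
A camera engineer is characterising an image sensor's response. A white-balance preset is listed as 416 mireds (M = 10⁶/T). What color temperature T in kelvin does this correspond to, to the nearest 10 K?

T = 10⁶ / 416 = 2403.85 K → 2400 K.

2400 K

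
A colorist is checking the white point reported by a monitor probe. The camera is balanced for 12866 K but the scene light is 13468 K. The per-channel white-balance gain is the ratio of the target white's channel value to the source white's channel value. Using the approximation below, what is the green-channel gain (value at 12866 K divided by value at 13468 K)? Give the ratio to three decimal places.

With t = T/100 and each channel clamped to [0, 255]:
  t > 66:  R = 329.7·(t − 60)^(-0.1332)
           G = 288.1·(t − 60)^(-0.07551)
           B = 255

1.006

At 13468 K (t = 134.68):
  G = 288.1·(134.68 − 60)^(-0.07551) = 288.1·74.68^(-0.07551) = 288.1·0.72203 = 208.016.
At 12866 K (t = 128.66):
  G = 288.1·(128.66 − 60)^(-0.07551) = 288.1·68.66^(-0.07551) = 288.1·0.72663 = 209.341.
Gain = 209.341 / 208.016 = 1.0064 → 1.006.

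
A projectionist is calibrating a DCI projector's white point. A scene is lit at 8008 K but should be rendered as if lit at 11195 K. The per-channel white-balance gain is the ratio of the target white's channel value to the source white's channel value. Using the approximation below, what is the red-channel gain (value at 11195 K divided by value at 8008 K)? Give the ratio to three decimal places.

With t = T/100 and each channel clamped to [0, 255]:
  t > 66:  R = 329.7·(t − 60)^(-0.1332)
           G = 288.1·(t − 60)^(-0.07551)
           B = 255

0.881

At 8008 K (t = 80.08):
  R = 329.7·(80.08 − 60)^(-0.1332) = 329.7·20.08^(-0.1332) = 329.7·0.67061 = 221.101.
At 11195 K (t = 111.95):
  R = 329.7·(111.95 − 60)^(-0.1332) = 329.7·51.95^(-0.1332) = 329.7·0.59086 = 194.806.
Gain = 194.806 / 221.101 = 0.8811 → 0.881.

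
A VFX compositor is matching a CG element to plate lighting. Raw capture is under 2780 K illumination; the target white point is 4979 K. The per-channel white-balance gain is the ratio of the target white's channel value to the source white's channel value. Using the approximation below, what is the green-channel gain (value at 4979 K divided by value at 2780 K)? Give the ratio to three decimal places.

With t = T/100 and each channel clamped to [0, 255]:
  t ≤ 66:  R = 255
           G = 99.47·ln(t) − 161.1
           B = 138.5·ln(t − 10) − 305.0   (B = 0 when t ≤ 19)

1.342

At 2780 K (t = 27.8):
  G = 99.47·ln 27.8 − 161.1 = 99.47·3.3250 − 161.1 = 169.641.
At 4979 K (t = 49.79):
  G = 99.47·ln 49.79 − 161.1 = 99.47·3.9078 − 161.1 = 227.610.
Gain = 227.610 / 169.641 = 1.3417 → 1.342.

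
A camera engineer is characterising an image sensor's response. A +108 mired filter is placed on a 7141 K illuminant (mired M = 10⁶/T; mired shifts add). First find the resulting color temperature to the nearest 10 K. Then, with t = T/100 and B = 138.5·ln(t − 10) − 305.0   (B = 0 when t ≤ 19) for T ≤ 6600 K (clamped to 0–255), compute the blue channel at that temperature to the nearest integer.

167

M_in = 10⁶/7141 = 140.04; M_out = 140.04 + (+108) = 248.04.
T_out = 10⁶/248.04 = 4031.7 K → 4030 K; t = 40.3.
B = 138.5·ln(40.3 − 10) − 305.0 = 138.5·ln 30.3 − 305.0 = 138.5·3.4111 − 305.0 = 167.444.
Rounded: 167.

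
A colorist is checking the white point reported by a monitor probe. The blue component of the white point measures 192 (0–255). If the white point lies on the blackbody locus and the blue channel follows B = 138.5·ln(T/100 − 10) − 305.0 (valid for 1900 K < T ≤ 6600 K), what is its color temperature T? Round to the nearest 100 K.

ln(t − 10) = (192 + 305.0) / 138.5 = 3.5884.
t − 10 = e^3.5884 = 36.178, so t = 46.178.
T = 100·t = 4618 K → 4600 K to the nearest 100 K.

4600 K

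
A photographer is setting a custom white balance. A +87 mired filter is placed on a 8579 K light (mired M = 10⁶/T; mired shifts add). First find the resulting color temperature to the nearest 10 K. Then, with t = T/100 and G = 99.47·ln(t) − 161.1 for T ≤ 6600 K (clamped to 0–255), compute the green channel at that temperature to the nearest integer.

M_in = 10⁶/8579 = 116.56; M_out = 116.56 + (+87) = 203.56.
T_out = 10⁶/203.56 = 4912.5 K → 4910 K; t = 49.1.
G = 99.47·ln 49.1 − 161.1 = 99.47·3.8939 − 161.1 = 226.222.
Rounded: 226.

226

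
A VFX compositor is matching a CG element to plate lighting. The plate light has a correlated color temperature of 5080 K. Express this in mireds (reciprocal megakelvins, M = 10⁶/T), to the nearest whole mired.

M = 10⁶ / 5080 = 196.850 → 197 mireds.

197 mireds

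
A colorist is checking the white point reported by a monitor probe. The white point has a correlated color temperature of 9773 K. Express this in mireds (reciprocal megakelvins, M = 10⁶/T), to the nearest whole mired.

102 mireds

M = 10⁶ / 9773 = 102.323 → 102 mireds.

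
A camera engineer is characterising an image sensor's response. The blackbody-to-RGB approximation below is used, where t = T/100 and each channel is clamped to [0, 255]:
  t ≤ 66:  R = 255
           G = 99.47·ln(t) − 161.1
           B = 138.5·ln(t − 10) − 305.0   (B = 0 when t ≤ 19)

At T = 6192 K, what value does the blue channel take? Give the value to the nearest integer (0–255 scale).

242

t = 6192/100 = 61.92; the t ≤ 66 branch applies.
B = 138.5·ln(61.92 − 10) − 305.0 = 138.5·ln 51.92 − 305.0 = 138.5·3.9497 − 305.0 = 242.034.
Rounded: 242.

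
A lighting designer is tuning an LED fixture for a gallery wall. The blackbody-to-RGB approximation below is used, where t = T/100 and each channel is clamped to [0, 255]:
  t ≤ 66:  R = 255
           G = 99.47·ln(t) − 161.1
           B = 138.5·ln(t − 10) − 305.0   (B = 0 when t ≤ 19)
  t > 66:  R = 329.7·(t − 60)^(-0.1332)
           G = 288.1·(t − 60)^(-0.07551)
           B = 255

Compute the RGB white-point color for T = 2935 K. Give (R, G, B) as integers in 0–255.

t = 2935/100 = 29.35; the t ≤ 66 branch applies.
R = 255 by definition for t ≤ 66.
G = 99.47·ln 29.35 − 161.1 = 99.47·3.3793 − 161.1 = 175.038.
B = 138.5·ln(29.35 − 10) − 305.0 = 138.5·ln 19.35 − 305.0 = 138.5·2.9627 − 305.0 = 105.333.
Rounded: (255, 175, 105).

(255, 175, 105)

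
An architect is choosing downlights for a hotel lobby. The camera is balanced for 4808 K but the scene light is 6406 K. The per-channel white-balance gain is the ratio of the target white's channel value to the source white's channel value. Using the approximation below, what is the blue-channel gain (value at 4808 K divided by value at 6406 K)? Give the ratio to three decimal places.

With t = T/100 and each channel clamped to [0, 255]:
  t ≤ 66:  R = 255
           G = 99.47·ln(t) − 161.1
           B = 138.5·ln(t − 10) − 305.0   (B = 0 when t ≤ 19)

0.804

At 6406 K (t = 64.06):
  B = 138.5·ln(64.06 − 10) − 305.0 = 138.5·ln 54.06 − 305.0 = 138.5·3.9901 − 305.0 = 247.628.
At 4808 K (t = 48.08):
  B = 138.5·ln(48.08 − 10) − 305.0 = 138.5·ln 38.08 − 305.0 = 138.5·3.6397 − 305.0 = 199.097.
Gain = 199.097 / 247.628 = 0.8040 → 0.804.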